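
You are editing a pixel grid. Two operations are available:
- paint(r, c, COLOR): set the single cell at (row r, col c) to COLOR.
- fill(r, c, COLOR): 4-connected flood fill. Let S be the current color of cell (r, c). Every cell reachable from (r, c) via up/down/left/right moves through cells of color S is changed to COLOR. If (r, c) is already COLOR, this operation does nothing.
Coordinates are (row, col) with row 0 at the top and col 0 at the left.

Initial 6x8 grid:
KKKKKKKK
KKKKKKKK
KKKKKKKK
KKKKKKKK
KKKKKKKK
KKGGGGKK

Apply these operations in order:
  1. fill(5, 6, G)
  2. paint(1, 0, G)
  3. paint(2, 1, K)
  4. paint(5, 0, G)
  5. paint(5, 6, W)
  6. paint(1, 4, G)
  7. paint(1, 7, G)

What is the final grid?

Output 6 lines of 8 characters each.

Answer: GGGGGGGG
GGGGGGGG
GKGGGGGG
GGGGGGGG
GGGGGGGG
GGGGGGWG

Derivation:
After op 1 fill(5,6,G) [44 cells changed]:
GGGGGGGG
GGGGGGGG
GGGGGGGG
GGGGGGGG
GGGGGGGG
GGGGGGGG
After op 2 paint(1,0,G):
GGGGGGGG
GGGGGGGG
GGGGGGGG
GGGGGGGG
GGGGGGGG
GGGGGGGG
After op 3 paint(2,1,K):
GGGGGGGG
GGGGGGGG
GKGGGGGG
GGGGGGGG
GGGGGGGG
GGGGGGGG
After op 4 paint(5,0,G):
GGGGGGGG
GGGGGGGG
GKGGGGGG
GGGGGGGG
GGGGGGGG
GGGGGGGG
After op 5 paint(5,6,W):
GGGGGGGG
GGGGGGGG
GKGGGGGG
GGGGGGGG
GGGGGGGG
GGGGGGWG
After op 6 paint(1,4,G):
GGGGGGGG
GGGGGGGG
GKGGGGGG
GGGGGGGG
GGGGGGGG
GGGGGGWG
After op 7 paint(1,7,G):
GGGGGGGG
GGGGGGGG
GKGGGGGG
GGGGGGGG
GGGGGGGG
GGGGGGWG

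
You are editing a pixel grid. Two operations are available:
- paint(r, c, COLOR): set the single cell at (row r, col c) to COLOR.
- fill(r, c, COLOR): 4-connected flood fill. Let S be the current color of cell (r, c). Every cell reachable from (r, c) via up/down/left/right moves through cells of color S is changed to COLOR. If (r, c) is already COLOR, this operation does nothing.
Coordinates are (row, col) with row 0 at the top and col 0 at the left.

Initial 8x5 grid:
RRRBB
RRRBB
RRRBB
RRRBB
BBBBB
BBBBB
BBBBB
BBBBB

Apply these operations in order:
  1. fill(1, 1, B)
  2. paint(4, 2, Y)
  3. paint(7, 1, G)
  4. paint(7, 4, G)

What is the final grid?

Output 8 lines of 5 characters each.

After op 1 fill(1,1,B) [12 cells changed]:
BBBBB
BBBBB
BBBBB
BBBBB
BBBBB
BBBBB
BBBBB
BBBBB
After op 2 paint(4,2,Y):
BBBBB
BBBBB
BBBBB
BBBBB
BBYBB
BBBBB
BBBBB
BBBBB
After op 3 paint(7,1,G):
BBBBB
BBBBB
BBBBB
BBBBB
BBYBB
BBBBB
BBBBB
BGBBB
After op 4 paint(7,4,G):
BBBBB
BBBBB
BBBBB
BBBBB
BBYBB
BBBBB
BBBBB
BGBBG

Answer: BBBBB
BBBBB
BBBBB
BBBBB
BBYBB
BBBBB
BBBBB
BGBBG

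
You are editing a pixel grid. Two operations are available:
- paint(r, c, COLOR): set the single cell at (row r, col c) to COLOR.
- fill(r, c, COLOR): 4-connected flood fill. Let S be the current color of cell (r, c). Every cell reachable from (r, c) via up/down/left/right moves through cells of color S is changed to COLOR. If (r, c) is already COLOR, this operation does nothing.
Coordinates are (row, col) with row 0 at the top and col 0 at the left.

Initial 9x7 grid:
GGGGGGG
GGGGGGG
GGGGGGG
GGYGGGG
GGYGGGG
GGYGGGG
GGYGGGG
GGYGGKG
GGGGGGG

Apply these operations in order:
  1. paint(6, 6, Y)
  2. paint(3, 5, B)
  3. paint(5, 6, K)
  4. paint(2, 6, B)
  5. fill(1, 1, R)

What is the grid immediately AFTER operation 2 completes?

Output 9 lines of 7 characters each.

After op 1 paint(6,6,Y):
GGGGGGG
GGGGGGG
GGGGGGG
GGYGGGG
GGYGGGG
GGYGGGG
GGYGGGY
GGYGGKG
GGGGGGG
After op 2 paint(3,5,B):
GGGGGGG
GGGGGGG
GGGGGGG
GGYGGBG
GGYGGGG
GGYGGGG
GGYGGGY
GGYGGKG
GGGGGGG

Answer: GGGGGGG
GGGGGGG
GGGGGGG
GGYGGBG
GGYGGGG
GGYGGGG
GGYGGGY
GGYGGKG
GGGGGGG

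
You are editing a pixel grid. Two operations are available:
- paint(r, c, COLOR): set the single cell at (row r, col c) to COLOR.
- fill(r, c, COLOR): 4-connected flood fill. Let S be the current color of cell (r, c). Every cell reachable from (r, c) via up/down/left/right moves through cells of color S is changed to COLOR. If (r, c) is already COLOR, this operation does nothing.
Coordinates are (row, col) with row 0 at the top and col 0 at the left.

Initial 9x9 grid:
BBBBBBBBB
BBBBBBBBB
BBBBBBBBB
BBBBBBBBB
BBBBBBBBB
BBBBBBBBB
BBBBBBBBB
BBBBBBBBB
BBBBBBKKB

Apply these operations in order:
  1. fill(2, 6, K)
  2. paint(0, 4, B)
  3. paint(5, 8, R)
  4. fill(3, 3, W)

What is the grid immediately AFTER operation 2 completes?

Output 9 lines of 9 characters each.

After op 1 fill(2,6,K) [79 cells changed]:
KKKKKKKKK
KKKKKKKKK
KKKKKKKKK
KKKKKKKKK
KKKKKKKKK
KKKKKKKKK
KKKKKKKKK
KKKKKKKKK
KKKKKKKKK
After op 2 paint(0,4,B):
KKKKBKKKK
KKKKKKKKK
KKKKKKKKK
KKKKKKKKK
KKKKKKKKK
KKKKKKKKK
KKKKKKKKK
KKKKKKKKK
KKKKKKKKK

Answer: KKKKBKKKK
KKKKKKKKK
KKKKKKKKK
KKKKKKKKK
KKKKKKKKK
KKKKKKKKK
KKKKKKKKK
KKKKKKKKK
KKKKKKKKK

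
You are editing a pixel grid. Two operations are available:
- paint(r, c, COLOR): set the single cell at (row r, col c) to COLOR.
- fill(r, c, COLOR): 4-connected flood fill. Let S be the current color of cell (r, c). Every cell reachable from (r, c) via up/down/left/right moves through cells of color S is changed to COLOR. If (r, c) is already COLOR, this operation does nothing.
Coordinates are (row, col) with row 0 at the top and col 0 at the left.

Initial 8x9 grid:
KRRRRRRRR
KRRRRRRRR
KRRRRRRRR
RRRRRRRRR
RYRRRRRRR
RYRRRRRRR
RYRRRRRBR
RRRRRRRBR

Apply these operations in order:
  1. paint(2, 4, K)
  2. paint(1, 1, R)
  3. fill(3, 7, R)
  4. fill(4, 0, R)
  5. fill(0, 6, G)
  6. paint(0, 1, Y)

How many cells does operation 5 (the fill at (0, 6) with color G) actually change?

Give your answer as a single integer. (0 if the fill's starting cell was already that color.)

Answer: 63

Derivation:
After op 1 paint(2,4,K):
KRRRRRRRR
KRRRRRRRR
KRRRKRRRR
RRRRRRRRR
RYRRRRRRR
RYRRRRRRR
RYRRRRRBR
RRRRRRRBR
After op 2 paint(1,1,R):
KRRRRRRRR
KRRRRRRRR
KRRRKRRRR
RRRRRRRRR
RYRRRRRRR
RYRRRRRRR
RYRRRRRBR
RRRRRRRBR
After op 3 fill(3,7,R) [0 cells changed]:
KRRRRRRRR
KRRRRRRRR
KRRRKRRRR
RRRRRRRRR
RYRRRRRRR
RYRRRRRRR
RYRRRRRBR
RRRRRRRBR
After op 4 fill(4,0,R) [0 cells changed]:
KRRRRRRRR
KRRRRRRRR
KRRRKRRRR
RRRRRRRRR
RYRRRRRRR
RYRRRRRRR
RYRRRRRBR
RRRRRRRBR
After op 5 fill(0,6,G) [63 cells changed]:
KGGGGGGGG
KGGGGGGGG
KGGGKGGGG
GGGGGGGGG
GYGGGGGGG
GYGGGGGGG
GYGGGGGBG
GGGGGGGBG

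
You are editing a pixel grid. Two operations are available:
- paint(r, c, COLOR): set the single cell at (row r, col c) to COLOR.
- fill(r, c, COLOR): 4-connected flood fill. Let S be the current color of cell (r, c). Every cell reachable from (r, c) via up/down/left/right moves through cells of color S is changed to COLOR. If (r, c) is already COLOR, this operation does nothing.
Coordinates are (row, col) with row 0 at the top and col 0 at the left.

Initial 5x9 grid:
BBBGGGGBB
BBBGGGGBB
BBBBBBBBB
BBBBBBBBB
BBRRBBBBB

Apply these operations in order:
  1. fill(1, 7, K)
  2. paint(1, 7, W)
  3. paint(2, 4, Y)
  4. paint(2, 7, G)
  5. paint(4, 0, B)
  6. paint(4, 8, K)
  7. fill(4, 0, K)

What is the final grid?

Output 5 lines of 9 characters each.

After op 1 fill(1,7,K) [35 cells changed]:
KKKGGGGKK
KKKGGGGKK
KKKKKKKKK
KKKKKKKKK
KKRRKKKKK
After op 2 paint(1,7,W):
KKKGGGGKK
KKKGGGGWK
KKKKKKKKK
KKKKKKKKK
KKRRKKKKK
After op 3 paint(2,4,Y):
KKKGGGGKK
KKKGGGGWK
KKKKYKKKK
KKKKKKKKK
KKRRKKKKK
After op 4 paint(2,7,G):
KKKGGGGKK
KKKGGGGWK
KKKKYKKGK
KKKKKKKKK
KKRRKKKKK
After op 5 paint(4,0,B):
KKKGGGGKK
KKKGGGGWK
KKKKYKKGK
KKKKKKKKK
BKRRKKKKK
After op 6 paint(4,8,K):
KKKGGGGKK
KKKGGGGWK
KKKKYKKGK
KKKKKKKKK
BKRRKKKKK
After op 7 fill(4,0,K) [1 cells changed]:
KKKGGGGKK
KKKGGGGWK
KKKKYKKGK
KKKKKKKKK
KKRRKKKKK

Answer: KKKGGGGKK
KKKGGGGWK
KKKKYKKGK
KKKKKKKKK
KKRRKKKKK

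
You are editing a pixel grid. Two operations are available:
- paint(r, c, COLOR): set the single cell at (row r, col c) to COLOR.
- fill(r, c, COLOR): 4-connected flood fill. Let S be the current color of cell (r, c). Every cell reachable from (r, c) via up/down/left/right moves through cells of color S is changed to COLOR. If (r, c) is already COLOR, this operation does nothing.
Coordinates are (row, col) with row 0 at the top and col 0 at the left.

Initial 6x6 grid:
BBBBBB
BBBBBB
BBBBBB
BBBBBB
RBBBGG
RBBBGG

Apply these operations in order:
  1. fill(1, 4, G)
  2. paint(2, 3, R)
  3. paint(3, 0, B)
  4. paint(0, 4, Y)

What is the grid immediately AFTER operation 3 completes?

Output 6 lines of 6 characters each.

Answer: GGGGGG
GGGGGG
GGGRGG
BGGGGG
RGGGGG
RGGGGG

Derivation:
After op 1 fill(1,4,G) [30 cells changed]:
GGGGGG
GGGGGG
GGGGGG
GGGGGG
RGGGGG
RGGGGG
After op 2 paint(2,3,R):
GGGGGG
GGGGGG
GGGRGG
GGGGGG
RGGGGG
RGGGGG
After op 3 paint(3,0,B):
GGGGGG
GGGGGG
GGGRGG
BGGGGG
RGGGGG
RGGGGG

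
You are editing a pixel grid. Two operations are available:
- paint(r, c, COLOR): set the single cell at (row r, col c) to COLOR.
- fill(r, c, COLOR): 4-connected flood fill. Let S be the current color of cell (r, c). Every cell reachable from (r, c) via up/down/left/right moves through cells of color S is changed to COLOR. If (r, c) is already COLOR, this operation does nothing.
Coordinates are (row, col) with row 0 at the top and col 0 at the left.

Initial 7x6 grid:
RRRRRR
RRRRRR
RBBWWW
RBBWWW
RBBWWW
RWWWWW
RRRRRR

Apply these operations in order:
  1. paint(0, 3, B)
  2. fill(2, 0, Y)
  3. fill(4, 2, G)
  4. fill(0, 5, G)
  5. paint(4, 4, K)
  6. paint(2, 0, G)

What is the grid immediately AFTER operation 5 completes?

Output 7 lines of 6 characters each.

Answer: GGGBGG
GGGGGG
GGGWWW
GGGWWW
GGGWKW
GWWWWW
GGGGGG

Derivation:
After op 1 paint(0,3,B):
RRRBRR
RRRRRR
RBBWWW
RBBWWW
RBBWWW
RWWWWW
RRRRRR
After op 2 fill(2,0,Y) [21 cells changed]:
YYYBYY
YYYYYY
YBBWWW
YBBWWW
YBBWWW
YWWWWW
YYYYYY
After op 3 fill(4,2,G) [6 cells changed]:
YYYBYY
YYYYYY
YGGWWW
YGGWWW
YGGWWW
YWWWWW
YYYYYY
After op 4 fill(0,5,G) [21 cells changed]:
GGGBGG
GGGGGG
GGGWWW
GGGWWW
GGGWWW
GWWWWW
GGGGGG
After op 5 paint(4,4,K):
GGGBGG
GGGGGG
GGGWWW
GGGWWW
GGGWKW
GWWWWW
GGGGGG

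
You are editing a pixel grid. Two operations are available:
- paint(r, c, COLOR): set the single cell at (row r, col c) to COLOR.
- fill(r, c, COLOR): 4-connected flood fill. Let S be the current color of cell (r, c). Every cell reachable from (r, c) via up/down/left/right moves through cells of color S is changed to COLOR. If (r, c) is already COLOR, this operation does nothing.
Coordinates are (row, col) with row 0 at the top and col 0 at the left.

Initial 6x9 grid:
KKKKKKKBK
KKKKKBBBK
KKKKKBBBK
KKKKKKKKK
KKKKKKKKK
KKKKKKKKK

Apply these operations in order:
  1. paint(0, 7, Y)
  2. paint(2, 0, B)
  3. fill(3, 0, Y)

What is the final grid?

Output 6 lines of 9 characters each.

After op 1 paint(0,7,Y):
KKKKKKKYK
KKKKKBBBK
KKKKKBBBK
KKKKKKKKK
KKKKKKKKK
KKKKKKKKK
After op 2 paint(2,0,B):
KKKKKKKYK
KKKKKBBBK
BKKKKBBBK
KKKKKKKKK
KKKKKKKKK
KKKKKKKKK
After op 3 fill(3,0,Y) [46 cells changed]:
YYYYYYYYY
YYYYYBBBY
BYYYYBBBY
YYYYYYYYY
YYYYYYYYY
YYYYYYYYY

Answer: YYYYYYYYY
YYYYYBBBY
BYYYYBBBY
YYYYYYYYY
YYYYYYYYY
YYYYYYYYY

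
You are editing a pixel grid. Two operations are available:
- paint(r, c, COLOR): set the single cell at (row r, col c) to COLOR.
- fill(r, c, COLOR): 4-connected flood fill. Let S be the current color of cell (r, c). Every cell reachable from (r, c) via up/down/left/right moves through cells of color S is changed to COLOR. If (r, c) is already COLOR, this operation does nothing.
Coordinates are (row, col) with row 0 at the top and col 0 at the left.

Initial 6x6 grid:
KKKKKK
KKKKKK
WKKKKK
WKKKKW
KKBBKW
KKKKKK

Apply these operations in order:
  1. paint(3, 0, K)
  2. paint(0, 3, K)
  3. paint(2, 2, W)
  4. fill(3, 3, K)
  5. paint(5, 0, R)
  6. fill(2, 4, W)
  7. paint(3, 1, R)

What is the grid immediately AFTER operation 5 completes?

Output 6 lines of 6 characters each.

After op 1 paint(3,0,K):
KKKKKK
KKKKKK
WKKKKK
KKKKKW
KKBBKW
KKKKKK
After op 2 paint(0,3,K):
KKKKKK
KKKKKK
WKKKKK
KKKKKW
KKBBKW
KKKKKK
After op 3 paint(2,2,W):
KKKKKK
KKKKKK
WKWKKK
KKKKKW
KKBBKW
KKKKKK
After op 4 fill(3,3,K) [0 cells changed]:
KKKKKK
KKKKKK
WKWKKK
KKKKKW
KKBBKW
KKKKKK
After op 5 paint(5,0,R):
KKKKKK
KKKKKK
WKWKKK
KKKKKW
KKBBKW
RKKKKK

Answer: KKKKKK
KKKKKK
WKWKKK
KKKKKW
KKBBKW
RKKKKK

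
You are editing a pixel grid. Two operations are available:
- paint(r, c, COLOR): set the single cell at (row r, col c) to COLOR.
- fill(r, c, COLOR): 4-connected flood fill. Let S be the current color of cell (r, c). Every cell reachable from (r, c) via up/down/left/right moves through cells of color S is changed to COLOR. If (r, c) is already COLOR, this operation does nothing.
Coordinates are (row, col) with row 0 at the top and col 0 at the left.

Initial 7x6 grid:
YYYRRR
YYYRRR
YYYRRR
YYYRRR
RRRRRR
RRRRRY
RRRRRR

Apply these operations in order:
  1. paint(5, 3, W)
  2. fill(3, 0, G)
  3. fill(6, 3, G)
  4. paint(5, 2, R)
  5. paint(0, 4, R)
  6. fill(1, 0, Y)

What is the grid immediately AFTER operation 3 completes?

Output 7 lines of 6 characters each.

Answer: GGGGGG
GGGGGG
GGGGGG
GGGGGG
GGGGGG
GGGWGY
GGGGGG

Derivation:
After op 1 paint(5,3,W):
YYYRRR
YYYRRR
YYYRRR
YYYRRR
RRRRRR
RRRWRY
RRRRRR
After op 2 fill(3,0,G) [12 cells changed]:
GGGRRR
GGGRRR
GGGRRR
GGGRRR
RRRRRR
RRRWRY
RRRRRR
After op 3 fill(6,3,G) [28 cells changed]:
GGGGGG
GGGGGG
GGGGGG
GGGGGG
GGGGGG
GGGWGY
GGGGGG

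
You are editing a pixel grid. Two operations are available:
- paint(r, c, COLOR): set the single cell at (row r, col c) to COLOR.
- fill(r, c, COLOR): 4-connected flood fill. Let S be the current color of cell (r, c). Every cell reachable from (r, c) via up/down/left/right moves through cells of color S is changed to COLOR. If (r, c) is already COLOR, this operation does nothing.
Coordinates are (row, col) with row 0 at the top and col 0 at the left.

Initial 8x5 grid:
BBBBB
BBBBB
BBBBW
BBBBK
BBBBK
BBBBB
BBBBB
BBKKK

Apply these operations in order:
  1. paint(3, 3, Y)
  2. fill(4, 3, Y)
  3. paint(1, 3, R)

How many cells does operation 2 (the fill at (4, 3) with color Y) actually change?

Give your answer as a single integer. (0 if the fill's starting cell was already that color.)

Answer: 33

Derivation:
After op 1 paint(3,3,Y):
BBBBB
BBBBB
BBBBW
BBBYK
BBBBK
BBBBB
BBBBB
BBKKK
After op 2 fill(4,3,Y) [33 cells changed]:
YYYYY
YYYYY
YYYYW
YYYYK
YYYYK
YYYYY
YYYYY
YYKKK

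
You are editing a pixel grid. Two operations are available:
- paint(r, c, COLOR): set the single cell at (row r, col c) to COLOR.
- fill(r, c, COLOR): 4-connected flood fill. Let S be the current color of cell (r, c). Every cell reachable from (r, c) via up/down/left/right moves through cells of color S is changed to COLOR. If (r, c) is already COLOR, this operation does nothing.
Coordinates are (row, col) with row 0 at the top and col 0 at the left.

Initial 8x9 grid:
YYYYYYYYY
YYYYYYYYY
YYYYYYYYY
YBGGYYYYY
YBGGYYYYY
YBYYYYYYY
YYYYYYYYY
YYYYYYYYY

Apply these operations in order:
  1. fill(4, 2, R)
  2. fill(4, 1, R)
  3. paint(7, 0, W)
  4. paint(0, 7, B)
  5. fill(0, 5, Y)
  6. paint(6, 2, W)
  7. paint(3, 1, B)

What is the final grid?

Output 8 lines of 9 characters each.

Answer: YYYYYYYBY
YYYYYYYYY
YYYYYYYYY
YBRRYYYYY
YRRRYYYYY
YRYYYYYYY
YYWYYYYYY
WYYYYYYYY

Derivation:
After op 1 fill(4,2,R) [4 cells changed]:
YYYYYYYYY
YYYYYYYYY
YYYYYYYYY
YBRRYYYYY
YBRRYYYYY
YBYYYYYYY
YYYYYYYYY
YYYYYYYYY
After op 2 fill(4,1,R) [3 cells changed]:
YYYYYYYYY
YYYYYYYYY
YYYYYYYYY
YRRRYYYYY
YRRRYYYYY
YRYYYYYYY
YYYYYYYYY
YYYYYYYYY
After op 3 paint(7,0,W):
YYYYYYYYY
YYYYYYYYY
YYYYYYYYY
YRRRYYYYY
YRRRYYYYY
YRYYYYYYY
YYYYYYYYY
WYYYYYYYY
After op 4 paint(0,7,B):
YYYYYYYBY
YYYYYYYYY
YYYYYYYYY
YRRRYYYYY
YRRRYYYYY
YRYYYYYYY
YYYYYYYYY
WYYYYYYYY
After op 5 fill(0,5,Y) [0 cells changed]:
YYYYYYYBY
YYYYYYYYY
YYYYYYYYY
YRRRYYYYY
YRRRYYYYY
YRYYYYYYY
YYYYYYYYY
WYYYYYYYY
After op 6 paint(6,2,W):
YYYYYYYBY
YYYYYYYYY
YYYYYYYYY
YRRRYYYYY
YRRRYYYYY
YRYYYYYYY
YYWYYYYYY
WYYYYYYYY
After op 7 paint(3,1,B):
YYYYYYYBY
YYYYYYYYY
YYYYYYYYY
YBRRYYYYY
YRRRYYYYY
YRYYYYYYY
YYWYYYYYY
WYYYYYYYY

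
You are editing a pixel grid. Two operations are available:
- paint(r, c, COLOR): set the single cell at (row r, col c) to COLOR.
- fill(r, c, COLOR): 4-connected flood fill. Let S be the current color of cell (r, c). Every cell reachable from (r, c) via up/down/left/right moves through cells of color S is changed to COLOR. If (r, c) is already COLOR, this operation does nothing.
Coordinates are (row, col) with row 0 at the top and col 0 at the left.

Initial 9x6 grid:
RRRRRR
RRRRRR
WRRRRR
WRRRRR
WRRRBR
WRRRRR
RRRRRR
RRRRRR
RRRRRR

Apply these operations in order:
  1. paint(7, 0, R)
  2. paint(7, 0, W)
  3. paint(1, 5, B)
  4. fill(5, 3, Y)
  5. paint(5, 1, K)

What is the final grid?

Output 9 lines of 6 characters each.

After op 1 paint(7,0,R):
RRRRRR
RRRRRR
WRRRRR
WRRRRR
WRRRBR
WRRRRR
RRRRRR
RRRRRR
RRRRRR
After op 2 paint(7,0,W):
RRRRRR
RRRRRR
WRRRRR
WRRRRR
WRRRBR
WRRRRR
RRRRRR
WRRRRR
RRRRRR
After op 3 paint(1,5,B):
RRRRRR
RRRRRB
WRRRRR
WRRRRR
WRRRBR
WRRRRR
RRRRRR
WRRRRR
RRRRRR
After op 4 fill(5,3,Y) [47 cells changed]:
YYYYYY
YYYYYB
WYYYYY
WYYYYY
WYYYBY
WYYYYY
YYYYYY
WYYYYY
YYYYYY
After op 5 paint(5,1,K):
YYYYYY
YYYYYB
WYYYYY
WYYYYY
WYYYBY
WKYYYY
YYYYYY
WYYYYY
YYYYYY

Answer: YYYYYY
YYYYYB
WYYYYY
WYYYYY
WYYYBY
WKYYYY
YYYYYY
WYYYYY
YYYYYY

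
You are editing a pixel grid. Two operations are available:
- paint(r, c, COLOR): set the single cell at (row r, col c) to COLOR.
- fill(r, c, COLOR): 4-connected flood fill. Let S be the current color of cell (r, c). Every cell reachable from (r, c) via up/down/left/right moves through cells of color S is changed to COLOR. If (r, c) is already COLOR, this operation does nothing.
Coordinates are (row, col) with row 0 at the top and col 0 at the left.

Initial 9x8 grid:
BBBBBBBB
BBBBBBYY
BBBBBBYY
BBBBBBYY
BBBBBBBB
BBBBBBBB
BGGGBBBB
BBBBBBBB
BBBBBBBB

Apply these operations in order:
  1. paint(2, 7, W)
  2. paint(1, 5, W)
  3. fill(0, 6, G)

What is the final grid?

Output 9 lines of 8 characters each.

Answer: GGGGGGGG
GGGGGWYY
GGGGGGYW
GGGGGGYY
GGGGGGGG
GGGGGGGG
GGGGGGGG
GGGGGGGG
GGGGGGGG

Derivation:
After op 1 paint(2,7,W):
BBBBBBBB
BBBBBBYY
BBBBBBYW
BBBBBBYY
BBBBBBBB
BBBBBBBB
BGGGBBBB
BBBBBBBB
BBBBBBBB
After op 2 paint(1,5,W):
BBBBBBBB
BBBBBWYY
BBBBBBYW
BBBBBBYY
BBBBBBBB
BBBBBBBB
BGGGBBBB
BBBBBBBB
BBBBBBBB
After op 3 fill(0,6,G) [62 cells changed]:
GGGGGGGG
GGGGGWYY
GGGGGGYW
GGGGGGYY
GGGGGGGG
GGGGGGGG
GGGGGGGG
GGGGGGGG
GGGGGGGG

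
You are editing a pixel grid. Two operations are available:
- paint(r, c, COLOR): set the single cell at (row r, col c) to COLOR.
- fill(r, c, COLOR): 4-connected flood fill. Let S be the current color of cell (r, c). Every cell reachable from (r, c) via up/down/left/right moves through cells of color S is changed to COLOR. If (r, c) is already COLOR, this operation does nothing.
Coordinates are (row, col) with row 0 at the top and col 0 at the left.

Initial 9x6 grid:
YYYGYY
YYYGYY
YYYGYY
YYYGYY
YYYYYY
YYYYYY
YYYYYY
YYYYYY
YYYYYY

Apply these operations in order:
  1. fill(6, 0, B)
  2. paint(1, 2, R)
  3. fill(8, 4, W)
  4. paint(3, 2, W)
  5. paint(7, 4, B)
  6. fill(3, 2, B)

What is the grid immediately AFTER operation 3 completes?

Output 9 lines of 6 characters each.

Answer: WWWGWW
WWRGWW
WWWGWW
WWWGWW
WWWWWW
WWWWWW
WWWWWW
WWWWWW
WWWWWW

Derivation:
After op 1 fill(6,0,B) [50 cells changed]:
BBBGBB
BBBGBB
BBBGBB
BBBGBB
BBBBBB
BBBBBB
BBBBBB
BBBBBB
BBBBBB
After op 2 paint(1,2,R):
BBBGBB
BBRGBB
BBBGBB
BBBGBB
BBBBBB
BBBBBB
BBBBBB
BBBBBB
BBBBBB
After op 3 fill(8,4,W) [49 cells changed]:
WWWGWW
WWRGWW
WWWGWW
WWWGWW
WWWWWW
WWWWWW
WWWWWW
WWWWWW
WWWWWW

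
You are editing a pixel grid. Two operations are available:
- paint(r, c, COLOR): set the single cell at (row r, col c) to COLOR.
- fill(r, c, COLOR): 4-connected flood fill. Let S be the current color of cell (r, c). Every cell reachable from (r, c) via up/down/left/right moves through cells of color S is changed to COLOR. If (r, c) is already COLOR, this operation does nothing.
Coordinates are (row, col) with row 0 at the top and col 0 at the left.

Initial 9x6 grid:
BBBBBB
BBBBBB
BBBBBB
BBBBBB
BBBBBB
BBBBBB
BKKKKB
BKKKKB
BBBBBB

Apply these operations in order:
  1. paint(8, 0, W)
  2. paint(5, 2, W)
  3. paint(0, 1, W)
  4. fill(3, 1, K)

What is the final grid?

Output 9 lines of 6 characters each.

Answer: KWKKKK
KKKKKK
KKKKKK
KKKKKK
KKKKKK
KKWKKK
KKKKKK
KKKKKK
WKKKKK

Derivation:
After op 1 paint(8,0,W):
BBBBBB
BBBBBB
BBBBBB
BBBBBB
BBBBBB
BBBBBB
BKKKKB
BKKKKB
WBBBBB
After op 2 paint(5,2,W):
BBBBBB
BBBBBB
BBBBBB
BBBBBB
BBBBBB
BBWBBB
BKKKKB
BKKKKB
WBBBBB
After op 3 paint(0,1,W):
BWBBBB
BBBBBB
BBBBBB
BBBBBB
BBBBBB
BBWBBB
BKKKKB
BKKKKB
WBBBBB
After op 4 fill(3,1,K) [43 cells changed]:
KWKKKK
KKKKKK
KKKKKK
KKKKKK
KKKKKK
KKWKKK
KKKKKK
KKKKKK
WKKKKK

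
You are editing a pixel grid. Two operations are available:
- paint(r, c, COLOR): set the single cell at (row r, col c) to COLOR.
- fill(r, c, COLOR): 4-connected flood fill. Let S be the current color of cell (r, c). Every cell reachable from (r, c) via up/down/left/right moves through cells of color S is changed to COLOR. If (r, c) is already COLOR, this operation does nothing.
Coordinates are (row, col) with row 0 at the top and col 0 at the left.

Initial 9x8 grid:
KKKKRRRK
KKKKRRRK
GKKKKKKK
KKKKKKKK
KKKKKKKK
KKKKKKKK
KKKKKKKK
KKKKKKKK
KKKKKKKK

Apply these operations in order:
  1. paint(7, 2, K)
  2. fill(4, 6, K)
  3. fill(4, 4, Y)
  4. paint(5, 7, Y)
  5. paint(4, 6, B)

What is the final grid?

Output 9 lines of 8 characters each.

Answer: YYYYRRRY
YYYYRRRY
GYYYYYYY
YYYYYYYY
YYYYYYBY
YYYYYYYY
YYYYYYYY
YYYYYYYY
YYYYYYYY

Derivation:
After op 1 paint(7,2,K):
KKKKRRRK
KKKKRRRK
GKKKKKKK
KKKKKKKK
KKKKKKKK
KKKKKKKK
KKKKKKKK
KKKKKKKK
KKKKKKKK
After op 2 fill(4,6,K) [0 cells changed]:
KKKKRRRK
KKKKRRRK
GKKKKKKK
KKKKKKKK
KKKKKKKK
KKKKKKKK
KKKKKKKK
KKKKKKKK
KKKKKKKK
After op 3 fill(4,4,Y) [65 cells changed]:
YYYYRRRY
YYYYRRRY
GYYYYYYY
YYYYYYYY
YYYYYYYY
YYYYYYYY
YYYYYYYY
YYYYYYYY
YYYYYYYY
After op 4 paint(5,7,Y):
YYYYRRRY
YYYYRRRY
GYYYYYYY
YYYYYYYY
YYYYYYYY
YYYYYYYY
YYYYYYYY
YYYYYYYY
YYYYYYYY
After op 5 paint(4,6,B):
YYYYRRRY
YYYYRRRY
GYYYYYYY
YYYYYYYY
YYYYYYBY
YYYYYYYY
YYYYYYYY
YYYYYYYY
YYYYYYYY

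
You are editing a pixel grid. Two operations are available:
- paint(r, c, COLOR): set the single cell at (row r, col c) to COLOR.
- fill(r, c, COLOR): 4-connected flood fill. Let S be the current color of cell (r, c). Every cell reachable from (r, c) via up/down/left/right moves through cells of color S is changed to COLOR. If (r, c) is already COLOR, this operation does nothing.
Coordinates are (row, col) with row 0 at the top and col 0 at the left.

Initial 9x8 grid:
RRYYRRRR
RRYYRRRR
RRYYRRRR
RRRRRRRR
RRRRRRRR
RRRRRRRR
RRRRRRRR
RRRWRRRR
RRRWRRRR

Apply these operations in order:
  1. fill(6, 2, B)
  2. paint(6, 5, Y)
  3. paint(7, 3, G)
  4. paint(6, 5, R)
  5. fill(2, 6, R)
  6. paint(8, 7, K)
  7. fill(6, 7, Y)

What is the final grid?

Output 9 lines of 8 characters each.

After op 1 fill(6,2,B) [64 cells changed]:
BBYYBBBB
BBYYBBBB
BBYYBBBB
BBBBBBBB
BBBBBBBB
BBBBBBBB
BBBBBBBB
BBBWBBBB
BBBWBBBB
After op 2 paint(6,5,Y):
BBYYBBBB
BBYYBBBB
BBYYBBBB
BBBBBBBB
BBBBBBBB
BBBBBBBB
BBBBBYBB
BBBWBBBB
BBBWBBBB
After op 3 paint(7,3,G):
BBYYBBBB
BBYYBBBB
BBYYBBBB
BBBBBBBB
BBBBBBBB
BBBBBBBB
BBBBBYBB
BBBGBBBB
BBBWBBBB
After op 4 paint(6,5,R):
BBYYBBBB
BBYYBBBB
BBYYBBBB
BBBBBBBB
BBBBBBBB
BBBBBBBB
BBBBBRBB
BBBGBBBB
BBBWBBBB
After op 5 fill(2,6,R) [63 cells changed]:
RRYYRRRR
RRYYRRRR
RRYYRRRR
RRRRRRRR
RRRRRRRR
RRRRRRRR
RRRRRRRR
RRRGRRRR
RRRWRRRR
After op 6 paint(8,7,K):
RRYYRRRR
RRYYRRRR
RRYYRRRR
RRRRRRRR
RRRRRRRR
RRRRRRRR
RRRRRRRR
RRRGRRRR
RRRWRRRK
After op 7 fill(6,7,Y) [63 cells changed]:
YYYYYYYY
YYYYYYYY
YYYYYYYY
YYYYYYYY
YYYYYYYY
YYYYYYYY
YYYYYYYY
YYYGYYYY
YYYWYYYK

Answer: YYYYYYYY
YYYYYYYY
YYYYYYYY
YYYYYYYY
YYYYYYYY
YYYYYYYY
YYYYYYYY
YYYGYYYY
YYYWYYYK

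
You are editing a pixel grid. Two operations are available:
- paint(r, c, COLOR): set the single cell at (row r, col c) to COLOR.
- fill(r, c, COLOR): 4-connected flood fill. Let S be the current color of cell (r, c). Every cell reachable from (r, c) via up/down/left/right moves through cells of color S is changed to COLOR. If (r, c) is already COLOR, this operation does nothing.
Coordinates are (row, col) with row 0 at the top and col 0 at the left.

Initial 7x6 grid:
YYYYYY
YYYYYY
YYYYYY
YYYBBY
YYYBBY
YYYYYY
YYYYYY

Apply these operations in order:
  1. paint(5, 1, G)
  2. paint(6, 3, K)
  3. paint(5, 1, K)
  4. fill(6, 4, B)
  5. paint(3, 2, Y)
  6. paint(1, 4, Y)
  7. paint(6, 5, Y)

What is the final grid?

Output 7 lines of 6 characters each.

After op 1 paint(5,1,G):
YYYYYY
YYYYYY
YYYYYY
YYYBBY
YYYBBY
YGYYYY
YYYYYY
After op 2 paint(6,3,K):
YYYYYY
YYYYYY
YYYYYY
YYYBBY
YYYBBY
YGYYYY
YYYKYY
After op 3 paint(5,1,K):
YYYYYY
YYYYYY
YYYYYY
YYYBBY
YYYBBY
YKYYYY
YYYKYY
After op 4 fill(6,4,B) [36 cells changed]:
BBBBBB
BBBBBB
BBBBBB
BBBBBB
BBBBBB
BKBBBB
BBBKBB
After op 5 paint(3,2,Y):
BBBBBB
BBBBBB
BBBBBB
BBYBBB
BBBBBB
BKBBBB
BBBKBB
After op 6 paint(1,4,Y):
BBBBBB
BBBBYB
BBBBBB
BBYBBB
BBBBBB
BKBBBB
BBBKBB
After op 7 paint(6,5,Y):
BBBBBB
BBBBYB
BBBBBB
BBYBBB
BBBBBB
BKBBBB
BBBKBY

Answer: BBBBBB
BBBBYB
BBBBBB
BBYBBB
BBBBBB
BKBBBB
BBBKBY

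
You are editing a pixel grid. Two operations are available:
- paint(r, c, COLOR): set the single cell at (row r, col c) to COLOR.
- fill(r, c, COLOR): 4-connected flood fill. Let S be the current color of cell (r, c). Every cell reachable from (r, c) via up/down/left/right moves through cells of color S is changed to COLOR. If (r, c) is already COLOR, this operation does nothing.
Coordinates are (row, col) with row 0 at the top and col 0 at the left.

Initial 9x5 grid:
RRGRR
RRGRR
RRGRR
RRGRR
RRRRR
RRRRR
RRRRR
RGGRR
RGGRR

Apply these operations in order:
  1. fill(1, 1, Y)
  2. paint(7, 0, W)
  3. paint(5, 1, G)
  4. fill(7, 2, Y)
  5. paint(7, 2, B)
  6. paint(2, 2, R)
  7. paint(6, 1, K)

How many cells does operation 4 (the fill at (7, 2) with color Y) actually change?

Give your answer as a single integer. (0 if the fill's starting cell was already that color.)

Answer: 4

Derivation:
After op 1 fill(1,1,Y) [37 cells changed]:
YYGYY
YYGYY
YYGYY
YYGYY
YYYYY
YYYYY
YYYYY
YGGYY
YGGYY
After op 2 paint(7,0,W):
YYGYY
YYGYY
YYGYY
YYGYY
YYYYY
YYYYY
YYYYY
WGGYY
YGGYY
After op 3 paint(5,1,G):
YYGYY
YYGYY
YYGYY
YYGYY
YYYYY
YGYYY
YYYYY
WGGYY
YGGYY
After op 4 fill(7,2,Y) [4 cells changed]:
YYGYY
YYGYY
YYGYY
YYGYY
YYYYY
YGYYY
YYYYY
WYYYY
YYYYY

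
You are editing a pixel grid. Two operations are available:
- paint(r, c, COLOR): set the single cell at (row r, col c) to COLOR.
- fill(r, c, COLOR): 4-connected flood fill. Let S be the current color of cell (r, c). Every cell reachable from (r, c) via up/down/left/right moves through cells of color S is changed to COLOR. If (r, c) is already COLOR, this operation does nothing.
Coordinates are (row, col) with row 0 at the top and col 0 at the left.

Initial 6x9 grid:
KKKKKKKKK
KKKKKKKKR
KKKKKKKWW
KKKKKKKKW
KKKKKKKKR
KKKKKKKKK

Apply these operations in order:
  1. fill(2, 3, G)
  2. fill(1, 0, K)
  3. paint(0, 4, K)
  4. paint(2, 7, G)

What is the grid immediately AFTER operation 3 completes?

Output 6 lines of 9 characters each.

Answer: KKKKKKKKK
KKKKKKKKR
KKKKKKKWW
KKKKKKKKW
KKKKKKKKR
KKKKKKKKK

Derivation:
After op 1 fill(2,3,G) [49 cells changed]:
GGGGGGGGG
GGGGGGGGR
GGGGGGGWW
GGGGGGGGW
GGGGGGGGR
GGGGGGGGG
After op 2 fill(1,0,K) [49 cells changed]:
KKKKKKKKK
KKKKKKKKR
KKKKKKKWW
KKKKKKKKW
KKKKKKKKR
KKKKKKKKK
After op 3 paint(0,4,K):
KKKKKKKKK
KKKKKKKKR
KKKKKKKWW
KKKKKKKKW
KKKKKKKKR
KKKKKKKKK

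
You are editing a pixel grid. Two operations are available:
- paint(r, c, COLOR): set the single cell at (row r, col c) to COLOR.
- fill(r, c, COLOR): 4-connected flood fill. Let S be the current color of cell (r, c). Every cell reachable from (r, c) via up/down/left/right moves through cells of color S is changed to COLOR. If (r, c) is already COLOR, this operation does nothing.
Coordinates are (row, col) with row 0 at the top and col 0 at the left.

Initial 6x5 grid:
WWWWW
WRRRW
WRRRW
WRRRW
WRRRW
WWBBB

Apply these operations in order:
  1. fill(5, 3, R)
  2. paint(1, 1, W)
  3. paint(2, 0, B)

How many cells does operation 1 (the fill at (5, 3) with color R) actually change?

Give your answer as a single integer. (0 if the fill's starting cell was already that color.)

After op 1 fill(5,3,R) [3 cells changed]:
WWWWW
WRRRW
WRRRW
WRRRW
WRRRW
WWRRR

Answer: 3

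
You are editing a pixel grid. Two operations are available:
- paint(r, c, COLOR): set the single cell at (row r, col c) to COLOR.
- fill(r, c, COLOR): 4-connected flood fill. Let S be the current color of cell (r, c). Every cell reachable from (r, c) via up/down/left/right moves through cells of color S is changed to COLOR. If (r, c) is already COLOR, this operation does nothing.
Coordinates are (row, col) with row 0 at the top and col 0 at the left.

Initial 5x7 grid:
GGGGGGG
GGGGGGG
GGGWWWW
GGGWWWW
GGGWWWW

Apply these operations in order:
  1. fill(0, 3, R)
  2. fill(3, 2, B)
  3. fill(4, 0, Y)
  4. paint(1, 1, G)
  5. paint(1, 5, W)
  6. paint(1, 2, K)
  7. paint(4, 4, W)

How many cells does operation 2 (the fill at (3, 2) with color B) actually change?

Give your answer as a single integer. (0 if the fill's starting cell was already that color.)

After op 1 fill(0,3,R) [23 cells changed]:
RRRRRRR
RRRRRRR
RRRWWWW
RRRWWWW
RRRWWWW
After op 2 fill(3,2,B) [23 cells changed]:
BBBBBBB
BBBBBBB
BBBWWWW
BBBWWWW
BBBWWWW

Answer: 23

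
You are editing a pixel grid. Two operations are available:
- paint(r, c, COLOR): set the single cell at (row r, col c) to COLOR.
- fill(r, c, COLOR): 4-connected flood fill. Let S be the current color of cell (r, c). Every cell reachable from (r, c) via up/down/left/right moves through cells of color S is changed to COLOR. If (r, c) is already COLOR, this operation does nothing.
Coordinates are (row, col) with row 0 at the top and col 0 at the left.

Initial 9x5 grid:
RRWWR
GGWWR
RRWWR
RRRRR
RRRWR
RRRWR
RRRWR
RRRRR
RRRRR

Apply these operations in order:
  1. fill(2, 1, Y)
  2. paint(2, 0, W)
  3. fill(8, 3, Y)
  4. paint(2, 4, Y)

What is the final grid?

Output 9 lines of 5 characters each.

Answer: RRWWY
GGWWY
WYWWY
YYYYY
YYYWY
YYYWY
YYYWY
YYYYY
YYYYY

Derivation:
After op 1 fill(2,1,Y) [32 cells changed]:
RRWWY
GGWWY
YYWWY
YYYYY
YYYWY
YYYWY
YYYWY
YYYYY
YYYYY
After op 2 paint(2,0,W):
RRWWY
GGWWY
WYWWY
YYYYY
YYYWY
YYYWY
YYYWY
YYYYY
YYYYY
After op 3 fill(8,3,Y) [0 cells changed]:
RRWWY
GGWWY
WYWWY
YYYYY
YYYWY
YYYWY
YYYWY
YYYYY
YYYYY
After op 4 paint(2,4,Y):
RRWWY
GGWWY
WYWWY
YYYYY
YYYWY
YYYWY
YYYWY
YYYYY
YYYYY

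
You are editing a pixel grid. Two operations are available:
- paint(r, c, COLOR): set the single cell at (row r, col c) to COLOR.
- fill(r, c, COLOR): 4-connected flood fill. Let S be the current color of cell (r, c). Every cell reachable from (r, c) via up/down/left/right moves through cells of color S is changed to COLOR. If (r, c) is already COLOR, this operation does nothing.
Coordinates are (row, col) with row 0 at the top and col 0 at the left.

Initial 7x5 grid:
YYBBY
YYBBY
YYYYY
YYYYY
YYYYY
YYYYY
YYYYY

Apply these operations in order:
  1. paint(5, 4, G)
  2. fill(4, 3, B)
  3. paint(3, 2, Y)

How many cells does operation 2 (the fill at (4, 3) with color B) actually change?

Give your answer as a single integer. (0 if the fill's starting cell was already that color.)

Answer: 30

Derivation:
After op 1 paint(5,4,G):
YYBBY
YYBBY
YYYYY
YYYYY
YYYYY
YYYYG
YYYYY
After op 2 fill(4,3,B) [30 cells changed]:
BBBBB
BBBBB
BBBBB
BBBBB
BBBBB
BBBBG
BBBBB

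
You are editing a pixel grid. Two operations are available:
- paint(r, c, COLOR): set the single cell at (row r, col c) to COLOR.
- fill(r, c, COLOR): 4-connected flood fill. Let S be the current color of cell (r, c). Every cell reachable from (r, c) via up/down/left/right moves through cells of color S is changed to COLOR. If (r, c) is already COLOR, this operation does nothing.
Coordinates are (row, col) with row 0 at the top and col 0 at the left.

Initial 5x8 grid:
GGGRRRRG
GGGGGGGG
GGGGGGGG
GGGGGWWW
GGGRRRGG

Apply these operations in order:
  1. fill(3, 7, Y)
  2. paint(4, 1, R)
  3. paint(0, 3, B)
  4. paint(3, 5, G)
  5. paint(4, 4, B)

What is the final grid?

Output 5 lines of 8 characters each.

Answer: GGGBRRRG
GGGGGGGG
GGGGGGGG
GGGGGGYY
GRGRBRGG

Derivation:
After op 1 fill(3,7,Y) [3 cells changed]:
GGGRRRRG
GGGGGGGG
GGGGGGGG
GGGGGYYY
GGGRRRGG
After op 2 paint(4,1,R):
GGGRRRRG
GGGGGGGG
GGGGGGGG
GGGGGYYY
GRGRRRGG
After op 3 paint(0,3,B):
GGGBRRRG
GGGGGGGG
GGGGGGGG
GGGGGYYY
GRGRRRGG
After op 4 paint(3,5,G):
GGGBRRRG
GGGGGGGG
GGGGGGGG
GGGGGGYY
GRGRRRGG
After op 5 paint(4,4,B):
GGGBRRRG
GGGGGGGG
GGGGGGGG
GGGGGGYY
GRGRBRGG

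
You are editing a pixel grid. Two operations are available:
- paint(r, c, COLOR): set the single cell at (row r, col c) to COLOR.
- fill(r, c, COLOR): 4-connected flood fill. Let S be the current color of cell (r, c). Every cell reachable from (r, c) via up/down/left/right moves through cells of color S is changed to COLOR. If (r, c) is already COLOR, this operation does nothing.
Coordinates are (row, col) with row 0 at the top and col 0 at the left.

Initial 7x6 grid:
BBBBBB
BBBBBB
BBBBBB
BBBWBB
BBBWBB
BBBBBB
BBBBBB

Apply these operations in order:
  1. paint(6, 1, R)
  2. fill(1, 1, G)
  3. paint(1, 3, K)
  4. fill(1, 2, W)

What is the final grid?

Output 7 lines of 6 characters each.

Answer: WWWWWW
WWWKWW
WWWWWW
WWWWWW
WWWWWW
WWWWWW
WRWWWW

Derivation:
After op 1 paint(6,1,R):
BBBBBB
BBBBBB
BBBBBB
BBBWBB
BBBWBB
BBBBBB
BRBBBB
After op 2 fill(1,1,G) [39 cells changed]:
GGGGGG
GGGGGG
GGGGGG
GGGWGG
GGGWGG
GGGGGG
GRGGGG
After op 3 paint(1,3,K):
GGGGGG
GGGKGG
GGGGGG
GGGWGG
GGGWGG
GGGGGG
GRGGGG
After op 4 fill(1,2,W) [38 cells changed]:
WWWWWW
WWWKWW
WWWWWW
WWWWWW
WWWWWW
WWWWWW
WRWWWW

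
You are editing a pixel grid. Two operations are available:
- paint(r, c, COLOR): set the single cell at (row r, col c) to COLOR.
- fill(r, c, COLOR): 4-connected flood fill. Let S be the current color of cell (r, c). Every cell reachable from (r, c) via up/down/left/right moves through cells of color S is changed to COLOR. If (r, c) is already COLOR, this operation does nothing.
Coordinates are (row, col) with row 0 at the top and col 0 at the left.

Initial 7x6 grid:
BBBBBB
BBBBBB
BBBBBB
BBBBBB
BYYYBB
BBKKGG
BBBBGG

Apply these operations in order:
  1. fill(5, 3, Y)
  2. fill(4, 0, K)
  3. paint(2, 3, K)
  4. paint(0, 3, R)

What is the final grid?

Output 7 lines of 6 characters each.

After op 1 fill(5,3,Y) [2 cells changed]:
BBBBBB
BBBBBB
BBBBBB
BBBBBB
BYYYBB
BBYYGG
BBBBGG
After op 2 fill(4,0,K) [33 cells changed]:
KKKKKK
KKKKKK
KKKKKK
KKKKKK
KYYYKK
KKYYGG
KKKKGG
After op 3 paint(2,3,K):
KKKKKK
KKKKKK
KKKKKK
KKKKKK
KYYYKK
KKYYGG
KKKKGG
After op 4 paint(0,3,R):
KKKRKK
KKKKKK
KKKKKK
KKKKKK
KYYYKK
KKYYGG
KKKKGG

Answer: KKKRKK
KKKKKK
KKKKKK
KKKKKK
KYYYKK
KKYYGG
KKKKGG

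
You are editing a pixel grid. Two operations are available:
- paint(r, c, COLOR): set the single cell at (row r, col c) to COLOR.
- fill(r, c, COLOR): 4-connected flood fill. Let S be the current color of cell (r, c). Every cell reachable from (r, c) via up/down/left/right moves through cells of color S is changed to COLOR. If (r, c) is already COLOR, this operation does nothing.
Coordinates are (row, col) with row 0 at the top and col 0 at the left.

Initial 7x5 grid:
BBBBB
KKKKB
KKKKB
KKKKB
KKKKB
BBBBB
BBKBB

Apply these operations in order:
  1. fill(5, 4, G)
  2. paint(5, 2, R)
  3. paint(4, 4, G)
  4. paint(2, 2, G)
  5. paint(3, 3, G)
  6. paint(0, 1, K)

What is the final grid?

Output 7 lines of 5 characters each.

After op 1 fill(5,4,G) [18 cells changed]:
GGGGG
KKKKG
KKKKG
KKKKG
KKKKG
GGGGG
GGKGG
After op 2 paint(5,2,R):
GGGGG
KKKKG
KKKKG
KKKKG
KKKKG
GGRGG
GGKGG
After op 3 paint(4,4,G):
GGGGG
KKKKG
KKKKG
KKKKG
KKKKG
GGRGG
GGKGG
After op 4 paint(2,2,G):
GGGGG
KKKKG
KKGKG
KKKKG
KKKKG
GGRGG
GGKGG
After op 5 paint(3,3,G):
GGGGG
KKKKG
KKGKG
KKKGG
KKKKG
GGRGG
GGKGG
After op 6 paint(0,1,K):
GKGGG
KKKKG
KKGKG
KKKGG
KKKKG
GGRGG
GGKGG

Answer: GKGGG
KKKKG
KKGKG
KKKGG
KKKKG
GGRGG
GGKGG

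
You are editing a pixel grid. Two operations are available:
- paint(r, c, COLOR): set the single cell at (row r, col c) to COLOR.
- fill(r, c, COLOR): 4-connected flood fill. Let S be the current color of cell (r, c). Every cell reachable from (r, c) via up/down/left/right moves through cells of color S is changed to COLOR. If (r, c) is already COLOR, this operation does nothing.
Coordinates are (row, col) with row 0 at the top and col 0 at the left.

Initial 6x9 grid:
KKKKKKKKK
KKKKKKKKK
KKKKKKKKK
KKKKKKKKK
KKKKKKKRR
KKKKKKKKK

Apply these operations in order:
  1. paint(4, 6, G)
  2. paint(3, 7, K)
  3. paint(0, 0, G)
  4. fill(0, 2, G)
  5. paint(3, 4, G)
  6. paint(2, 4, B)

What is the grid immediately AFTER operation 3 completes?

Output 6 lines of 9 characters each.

Answer: GKKKKKKKK
KKKKKKKKK
KKKKKKKKK
KKKKKKKKK
KKKKKKGRR
KKKKKKKKK

Derivation:
After op 1 paint(4,6,G):
KKKKKKKKK
KKKKKKKKK
KKKKKKKKK
KKKKKKKKK
KKKKKKGRR
KKKKKKKKK
After op 2 paint(3,7,K):
KKKKKKKKK
KKKKKKKKK
KKKKKKKKK
KKKKKKKKK
KKKKKKGRR
KKKKKKKKK
After op 3 paint(0,0,G):
GKKKKKKKK
KKKKKKKKK
KKKKKKKKK
KKKKKKKKK
KKKKKKGRR
KKKKKKKKK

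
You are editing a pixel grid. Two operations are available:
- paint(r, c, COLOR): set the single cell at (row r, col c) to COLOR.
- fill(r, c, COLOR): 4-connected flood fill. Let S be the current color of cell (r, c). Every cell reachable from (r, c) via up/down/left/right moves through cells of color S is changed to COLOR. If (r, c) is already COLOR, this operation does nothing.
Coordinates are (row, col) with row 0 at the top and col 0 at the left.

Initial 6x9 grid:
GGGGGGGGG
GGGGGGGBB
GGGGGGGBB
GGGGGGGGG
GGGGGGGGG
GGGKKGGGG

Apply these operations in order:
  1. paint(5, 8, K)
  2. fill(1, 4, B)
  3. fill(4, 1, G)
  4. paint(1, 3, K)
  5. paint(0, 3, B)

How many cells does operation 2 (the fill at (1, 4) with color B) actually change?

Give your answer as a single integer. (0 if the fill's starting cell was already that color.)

Answer: 47

Derivation:
After op 1 paint(5,8,K):
GGGGGGGGG
GGGGGGGBB
GGGGGGGBB
GGGGGGGGG
GGGGGGGGG
GGGKKGGGK
After op 2 fill(1,4,B) [47 cells changed]:
BBBBBBBBB
BBBBBBBBB
BBBBBBBBB
BBBBBBBBB
BBBBBBBBB
BBBKKBBBK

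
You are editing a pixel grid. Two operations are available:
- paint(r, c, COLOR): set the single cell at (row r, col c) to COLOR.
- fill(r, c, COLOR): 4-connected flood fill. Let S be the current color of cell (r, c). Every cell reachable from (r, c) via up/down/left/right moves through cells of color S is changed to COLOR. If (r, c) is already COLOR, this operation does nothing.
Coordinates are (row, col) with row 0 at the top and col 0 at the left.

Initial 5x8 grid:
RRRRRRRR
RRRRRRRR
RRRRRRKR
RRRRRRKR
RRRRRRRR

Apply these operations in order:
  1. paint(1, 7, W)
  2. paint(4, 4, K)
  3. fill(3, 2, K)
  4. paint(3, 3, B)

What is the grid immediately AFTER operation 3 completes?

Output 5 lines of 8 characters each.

After op 1 paint(1,7,W):
RRRRRRRR
RRRRRRRW
RRRRRRKR
RRRRRRKR
RRRRRRRR
After op 2 paint(4,4,K):
RRRRRRRR
RRRRRRRW
RRRRRRKR
RRRRRRKR
RRRRKRRR
After op 3 fill(3,2,K) [36 cells changed]:
KKKKKKKK
KKKKKKKW
KKKKKKKK
KKKKKKKK
KKKKKKKK

Answer: KKKKKKKK
KKKKKKKW
KKKKKKKK
KKKKKKKK
KKKKKKKK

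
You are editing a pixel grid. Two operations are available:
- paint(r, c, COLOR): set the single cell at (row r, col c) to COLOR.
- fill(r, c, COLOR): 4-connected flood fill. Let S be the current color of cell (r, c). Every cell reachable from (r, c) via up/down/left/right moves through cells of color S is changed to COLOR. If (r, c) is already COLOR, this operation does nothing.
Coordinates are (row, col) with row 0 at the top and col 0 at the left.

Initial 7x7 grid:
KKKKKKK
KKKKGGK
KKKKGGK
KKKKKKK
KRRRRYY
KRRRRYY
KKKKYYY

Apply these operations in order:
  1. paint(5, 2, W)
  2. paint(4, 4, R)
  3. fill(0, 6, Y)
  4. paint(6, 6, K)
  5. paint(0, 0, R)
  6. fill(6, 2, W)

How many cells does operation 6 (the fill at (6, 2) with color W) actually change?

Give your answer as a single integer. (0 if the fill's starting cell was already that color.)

After op 1 paint(5,2,W):
KKKKKKK
KKKKGGK
KKKKGGK
KKKKKKK
KRRRRYY
KRWRRYY
KKKKYYY
After op 2 paint(4,4,R):
KKKKKKK
KKKKGGK
KKKKGGK
KKKKKKK
KRRRRYY
KRWRRYY
KKKKYYY
After op 3 fill(0,6,Y) [30 cells changed]:
YYYYYYY
YYYYGGY
YYYYGGY
YYYYYYY
YRRRRYY
YRWRRYY
YYYYYYY
After op 4 paint(6,6,K):
YYYYYYY
YYYYGGY
YYYYGGY
YYYYYYY
YRRRRYY
YRWRRYY
YYYYYYK
After op 5 paint(0,0,R):
RYYYYYY
YYYYGGY
YYYYGGY
YYYYYYY
YRRRRYY
YRWRRYY
YYYYYYK
After op 6 fill(6,2,W) [35 cells changed]:
RWWWWWW
WWWWGGW
WWWWGGW
WWWWWWW
WRRRRWW
WRWRRWW
WWWWWWK

Answer: 35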